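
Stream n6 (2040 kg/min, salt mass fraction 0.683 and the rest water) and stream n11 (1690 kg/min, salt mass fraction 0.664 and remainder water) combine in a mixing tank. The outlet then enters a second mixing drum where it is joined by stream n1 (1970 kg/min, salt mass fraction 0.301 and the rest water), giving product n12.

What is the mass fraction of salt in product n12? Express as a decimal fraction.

0.545

Overall, product flow = 5700 kg/min.
salt in = 2040×0.683 + 1690×0.664 + 1970×0.301 = 3108.5 kg/min.
salt fraction in n12 = 0.545.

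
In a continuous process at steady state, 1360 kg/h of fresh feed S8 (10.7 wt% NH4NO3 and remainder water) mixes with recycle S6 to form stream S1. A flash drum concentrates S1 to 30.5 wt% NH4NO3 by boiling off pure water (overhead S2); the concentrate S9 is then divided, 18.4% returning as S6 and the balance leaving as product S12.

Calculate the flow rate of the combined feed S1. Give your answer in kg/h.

Overall NH4NO3 balance (none leaves overhead): NH4NO3 in fresh feed = NH4NO3 in product, i.e. 1360×0.107 = (1−0.184)·S9·0.305.
S9 = 145.52/(0.305×0.816) = 584.7 kg/h.
Recycle S6 = 0.184×584.7 = 107.58 kg/h.
Combined feed S1 = 1360 + 107.58 = 1467.6 kg/h.

1468 kg/h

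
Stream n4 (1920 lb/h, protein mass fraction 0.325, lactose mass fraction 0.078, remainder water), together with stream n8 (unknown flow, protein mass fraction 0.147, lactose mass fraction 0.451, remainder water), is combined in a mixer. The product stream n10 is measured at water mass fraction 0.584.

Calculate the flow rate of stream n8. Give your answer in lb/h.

137.1 lb/h

Let n8 be the unknown flow. Total out = 1920 + n8.
water balance: 1146.2 + 0.402·n8 = 0.584·(1920 + n8)
(0.402 − 0.584)·n8 = 0.584×1920 − 1146.2 = -24.96
n8 = -24.96 / -0.182 = 137.14 lb/h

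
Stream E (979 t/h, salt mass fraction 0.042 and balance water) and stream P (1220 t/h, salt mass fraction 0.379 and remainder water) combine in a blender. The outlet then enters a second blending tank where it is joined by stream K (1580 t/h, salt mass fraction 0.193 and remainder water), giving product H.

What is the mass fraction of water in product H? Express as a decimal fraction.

Overall, product flow = 3779 t/h.
water in = 979×0.958 + 1220×0.621 + 1580×0.807 = 2970.6 t/h.
water fraction in H = 0.786.

0.786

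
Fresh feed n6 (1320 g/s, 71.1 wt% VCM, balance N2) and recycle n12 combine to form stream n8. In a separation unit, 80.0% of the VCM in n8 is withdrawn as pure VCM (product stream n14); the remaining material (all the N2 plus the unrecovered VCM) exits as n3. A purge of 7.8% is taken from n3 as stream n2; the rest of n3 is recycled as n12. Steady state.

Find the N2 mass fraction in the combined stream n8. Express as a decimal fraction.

0.8095

N2 enters only via n6 and leaves only via the purge: 1320×0.289 = 0.078×(N2 in n3), and the separation unit passes all N2, so N2 in n8 = N2 in n3 = 4890.8 g/s.
VCM in n8: m_A = 1320×0.711 + (1−0.078)·(1−0.800)·m_A, so m_A = 938.52/0.8156 = 1150.7 g/s.
n8 = 1150.7 + 4890.8 = 6041.5 g/s.
N2 fraction in n8 = 4890.8/6041.5 = 0.8095.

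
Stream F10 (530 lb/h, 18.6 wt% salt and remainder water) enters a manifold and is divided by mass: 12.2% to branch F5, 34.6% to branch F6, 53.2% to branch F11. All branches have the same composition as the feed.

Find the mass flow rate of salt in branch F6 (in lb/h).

Branch F6 total = 0.346×530 = 183.38 lb/h.
salt in F6 = 0.186×183.38 = 34.109 lb/h.

34.11 lb/h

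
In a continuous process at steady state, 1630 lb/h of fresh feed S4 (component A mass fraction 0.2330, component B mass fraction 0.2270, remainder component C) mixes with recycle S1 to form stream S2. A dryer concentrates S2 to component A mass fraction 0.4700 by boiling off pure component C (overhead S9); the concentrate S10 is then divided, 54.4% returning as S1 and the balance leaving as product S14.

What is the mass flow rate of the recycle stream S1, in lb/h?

Overall component A balance (none leaves overhead): component A in fresh feed = component A in product, i.e. 1630×0.233 = (1−0.544)·S10·0.470.
S10 = 379.79/(0.470×0.456) = 1772.1 lb/h.
Recycle S1 = 0.544×1772.1 = 964.01 lb/h.

964 lb/h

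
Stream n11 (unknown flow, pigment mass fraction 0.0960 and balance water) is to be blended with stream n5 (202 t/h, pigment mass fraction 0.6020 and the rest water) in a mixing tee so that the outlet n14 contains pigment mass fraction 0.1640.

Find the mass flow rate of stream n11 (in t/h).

Let n11 be the unknown flow. Total out = 202 + n11.
pigment balance: 121.6 + 0.096·n11 = 0.164·(202 + n11)
(0.096 − 0.164)·n11 = 0.164×202 − 121.6 = -88.476
n11 = -88.476 / -0.068 = 1301.1 t/h

1301 t/h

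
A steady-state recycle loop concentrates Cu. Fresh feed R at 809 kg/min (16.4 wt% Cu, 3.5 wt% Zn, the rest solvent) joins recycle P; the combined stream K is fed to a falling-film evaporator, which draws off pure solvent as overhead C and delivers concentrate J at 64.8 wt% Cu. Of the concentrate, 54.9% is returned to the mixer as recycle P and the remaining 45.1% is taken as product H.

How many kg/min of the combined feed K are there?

1058 kg/min

Overall Cu balance (none leaves overhead): Cu in fresh feed = Cu in product, i.e. 809×0.164 = (1−0.549)·J·0.648.
J = 132.68/(0.648×0.451) = 453.98 kg/min.
Recycle P = 0.549×453.98 = 249.24 kg/min.
Combined feed K = 809 + 249.24 = 1058.2 kg/min.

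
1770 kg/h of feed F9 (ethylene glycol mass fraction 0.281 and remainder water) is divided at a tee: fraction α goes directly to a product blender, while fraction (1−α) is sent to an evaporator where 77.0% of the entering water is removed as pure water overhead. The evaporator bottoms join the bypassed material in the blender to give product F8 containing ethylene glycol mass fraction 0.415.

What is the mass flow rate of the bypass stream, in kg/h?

737.7 kg/h

All 1770×0.281 = 497.37 kg/h of ethylene glycol reaches F8, so F8 = 497.37/0.415 = 1198.5 kg/h and vapour = 571.52 kg/h.
The evaporator receives (1−α)·1770 of feed at 0.719 water and removes 0.770 of that water:
0.770×0.719×(1−α)×1770 = 571.52
(1−α) = 571.52/979.93 = 0.5832;  α = 0.4168.
Bypass flow = 0.4168×1770 = 737.69 kg/h.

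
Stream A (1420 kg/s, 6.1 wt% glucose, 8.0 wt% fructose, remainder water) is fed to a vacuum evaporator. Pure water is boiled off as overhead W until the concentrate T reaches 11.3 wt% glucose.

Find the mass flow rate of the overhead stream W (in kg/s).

653.5 kg/s

glucose is conserved: 1420×0.061 = 86.62 kg/s all reports to the concentrate.
Concentrate = 86.62/(target fraction) = 766.55 kg/s.
Overhead = 1420 − 766.55 = 653.45 kg/s.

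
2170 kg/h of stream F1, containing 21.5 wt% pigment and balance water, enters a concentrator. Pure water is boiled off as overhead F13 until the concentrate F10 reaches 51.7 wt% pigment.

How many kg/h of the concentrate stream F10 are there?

pigment is conserved: 2170×0.215 = 466.55 kg/h all reports to the concentrate.
Concentrate = 466.55/(target fraction) = 902.42 kg/h.

902.4 kg/h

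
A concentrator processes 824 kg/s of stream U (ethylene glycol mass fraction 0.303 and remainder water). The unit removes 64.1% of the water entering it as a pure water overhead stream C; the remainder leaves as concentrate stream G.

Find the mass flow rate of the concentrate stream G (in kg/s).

water entering = 824×0.697 = 574.33 kg/s; overhead removed = 0.641×574.33 = 368.14 kg/s.
Concentrate = 824 − 368.14 = 455.86 kg/s.

455.9 kg/s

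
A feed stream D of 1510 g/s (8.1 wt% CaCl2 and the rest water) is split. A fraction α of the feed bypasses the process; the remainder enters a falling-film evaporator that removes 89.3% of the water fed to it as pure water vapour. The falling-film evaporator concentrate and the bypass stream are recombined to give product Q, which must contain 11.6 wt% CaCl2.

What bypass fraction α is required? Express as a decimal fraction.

All 1510×0.081 = 122.31 g/s of CaCl2 reaches Q, so Q = 122.31/0.116 = 1054.4 g/s and vapour = 455.6 g/s.
The evaporator receives (1−α)·1510 of feed at 0.919 water and removes 0.893 of that water:
0.893×0.919×(1−α)×1510 = 455.6
(1−α) = 455.6/1239.2 = 0.3677;  α = 0.6323.

0.632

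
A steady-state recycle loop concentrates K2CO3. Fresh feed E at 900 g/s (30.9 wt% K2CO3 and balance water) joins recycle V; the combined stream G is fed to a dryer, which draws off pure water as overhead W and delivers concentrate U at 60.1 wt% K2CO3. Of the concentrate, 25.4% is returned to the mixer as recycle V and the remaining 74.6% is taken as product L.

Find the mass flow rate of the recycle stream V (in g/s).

157.6 g/s

Overall K2CO3 balance (none leaves overhead): K2CO3 in fresh feed = K2CO3 in product, i.e. 900×0.309 = (1−0.254)·U·0.601.
U = 278.1/(0.601×0.746) = 620.28 g/s.
Recycle V = 0.254×620.28 = 157.55 g/s.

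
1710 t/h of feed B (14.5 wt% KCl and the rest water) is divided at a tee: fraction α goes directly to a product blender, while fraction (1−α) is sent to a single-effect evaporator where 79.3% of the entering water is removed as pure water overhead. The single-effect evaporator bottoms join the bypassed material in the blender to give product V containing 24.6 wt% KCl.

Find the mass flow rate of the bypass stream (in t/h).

674.5 t/h

All 1710×0.145 = 247.95 t/h of KCl reaches V, so V = 247.95/0.246 = 1007.9 t/h and vapour = 702.07 t/h.
The evaporator receives (1−α)·1710 of feed at 0.855 water and removes 0.793 of that water:
0.793×0.855×(1−α)×1710 = 702.07
(1−α) = 702.07/1159.4 = 0.6055;  α = 0.3945.
Bypass flow = 0.3945×1710 = 674.52 t/h.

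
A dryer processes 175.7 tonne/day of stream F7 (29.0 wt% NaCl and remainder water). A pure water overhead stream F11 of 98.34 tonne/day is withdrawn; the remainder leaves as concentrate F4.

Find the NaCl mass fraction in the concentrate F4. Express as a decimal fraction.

0.659

NaCl is not removed: 175.7×0.290 = 50.953 tonne/day of NaCl enters F4.
Concentrate = 175.7 − 98.34 = 77.36 tonne/day.
Mass fraction = 50.953/77.36 = 0.659.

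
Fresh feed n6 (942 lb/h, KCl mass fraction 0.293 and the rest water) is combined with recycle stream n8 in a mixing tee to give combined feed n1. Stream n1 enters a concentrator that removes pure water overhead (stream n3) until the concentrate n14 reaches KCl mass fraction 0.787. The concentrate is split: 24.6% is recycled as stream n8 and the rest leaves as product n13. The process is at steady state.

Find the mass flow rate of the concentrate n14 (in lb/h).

465.1 lb/h

Overall KCl balance (none leaves overhead): KCl in fresh feed = KCl in product, i.e. 942×0.293 = (1−0.246)·n14·0.787.
n14 = 276.01/(0.787×0.754) = 465.13 lb/h.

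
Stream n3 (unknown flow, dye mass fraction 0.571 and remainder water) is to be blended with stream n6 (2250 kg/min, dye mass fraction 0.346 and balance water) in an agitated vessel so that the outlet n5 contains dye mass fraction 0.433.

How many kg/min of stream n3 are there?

1418 kg/min

Let n3 be the unknown flow. Total out = 2250 + n3.
dye balance: 778.5 + 0.571·n3 = 0.433·(2250 + n3)
(0.571 − 0.433)·n3 = 0.433×2250 − 778.5 = 195.75
n3 = 195.75 / 0.138 = 1418.5 kg/min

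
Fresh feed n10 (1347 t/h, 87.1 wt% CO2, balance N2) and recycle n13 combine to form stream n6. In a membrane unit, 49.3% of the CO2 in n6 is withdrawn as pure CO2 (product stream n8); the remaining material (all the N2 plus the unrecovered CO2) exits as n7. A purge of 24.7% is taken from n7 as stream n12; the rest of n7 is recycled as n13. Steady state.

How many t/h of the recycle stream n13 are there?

N2 enters only via n10 and leaves only via the purge: 1347×0.129 = 0.247×(N2 in n7), and the membrane unit passes all N2, so N2 in n6 = N2 in n7 = 703.49 t/h.
CO2 in n6: m_A = 1347×0.871 + (1−0.247)·(1−0.493)·m_A, so m_A = 1173.2/0.6182 = 1897.7 t/h.
n7 = (1−0.493)×1897.7 + 703.49 = 1665.6 t/h.
Recycle n13 = (1−0.247)×1665.6 = 1254.2 t/h.

1254 t/h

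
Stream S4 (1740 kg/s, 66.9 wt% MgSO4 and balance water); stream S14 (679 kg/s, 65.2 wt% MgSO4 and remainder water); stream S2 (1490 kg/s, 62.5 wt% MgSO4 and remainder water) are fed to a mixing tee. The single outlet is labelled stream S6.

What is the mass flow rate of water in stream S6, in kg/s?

water out = water in = 1740×0.331 + 679×0.348 + 1490×0.375 = 1371 kg/s.

1371 kg/s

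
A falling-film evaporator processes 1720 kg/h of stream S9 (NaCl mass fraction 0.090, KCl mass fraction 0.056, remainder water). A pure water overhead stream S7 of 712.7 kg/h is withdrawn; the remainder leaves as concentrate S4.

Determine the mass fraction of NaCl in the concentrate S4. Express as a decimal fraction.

0.154

NaCl is not removed: 1720×0.090 = 154.8 kg/h of NaCl enters S4.
Concentrate = 1720 − 712.7 = 1007.3 kg/h.
Mass fraction = 154.8/1007.3 = 0.154.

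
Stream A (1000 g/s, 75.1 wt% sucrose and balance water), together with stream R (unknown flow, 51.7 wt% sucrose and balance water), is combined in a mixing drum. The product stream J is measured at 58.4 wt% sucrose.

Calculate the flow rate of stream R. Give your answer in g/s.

2493 g/s

Let R be the unknown flow. Total out = 1000 + R.
sucrose balance: 751 + 0.517·R = 0.584·(1000 + R)
(0.517 − 0.584)·R = 0.584×1000 − 751 = -167
R = -167 / -0.067 = 2492.5 g/s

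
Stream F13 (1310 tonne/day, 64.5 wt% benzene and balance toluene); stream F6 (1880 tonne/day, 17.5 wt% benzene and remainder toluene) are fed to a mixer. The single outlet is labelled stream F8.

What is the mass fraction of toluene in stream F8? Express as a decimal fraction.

Total flow out = 1310 + 1880 = 3190 tonne/day.
toluene in = 1310×0.355 + 1880×0.825 = 2016 tonne/day.
toluene mass fraction in F8 = 2016/3190 = 0.632.

0.632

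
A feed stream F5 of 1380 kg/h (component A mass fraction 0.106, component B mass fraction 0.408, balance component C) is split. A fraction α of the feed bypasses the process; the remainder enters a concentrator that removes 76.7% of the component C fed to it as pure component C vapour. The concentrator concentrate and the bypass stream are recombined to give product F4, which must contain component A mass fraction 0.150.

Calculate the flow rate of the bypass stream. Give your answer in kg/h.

294.1 kg/h

All 1380×0.106 = 146.28 kg/h of component A reaches F4, so F4 = 146.28/0.150 = 975.2 kg/h and vapour = 404.8 kg/h.
The evaporator receives (1−α)·1380 of feed at 0.486 component C and removes 0.767 of that component C:
0.767×0.486×(1−α)×1380 = 404.8
(1−α) = 404.8/514.41 = 0.7869;  α = 0.2131.
Bypass flow = 0.2131×1380 = 294.05 kg/h.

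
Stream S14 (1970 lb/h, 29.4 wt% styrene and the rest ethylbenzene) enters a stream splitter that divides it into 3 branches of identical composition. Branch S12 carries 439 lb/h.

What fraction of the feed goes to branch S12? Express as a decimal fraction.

0.223

Fraction to S12 = 439/1970 = 0.2228.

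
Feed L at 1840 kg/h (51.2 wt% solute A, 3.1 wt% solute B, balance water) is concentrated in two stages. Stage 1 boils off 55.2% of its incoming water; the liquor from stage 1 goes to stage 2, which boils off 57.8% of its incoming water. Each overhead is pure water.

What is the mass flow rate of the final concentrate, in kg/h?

water in feed = 1840×0.457 = 840.88 kg/h.
After stage 1: water left = (1−0.552)×840.88 = 376.71; stream total = 1375.8 kg/h.
After stage 2: water left = (1−0.578)×376.71 = 158.97; final concentrate = 1158.1 kg/h.

1158 kg/h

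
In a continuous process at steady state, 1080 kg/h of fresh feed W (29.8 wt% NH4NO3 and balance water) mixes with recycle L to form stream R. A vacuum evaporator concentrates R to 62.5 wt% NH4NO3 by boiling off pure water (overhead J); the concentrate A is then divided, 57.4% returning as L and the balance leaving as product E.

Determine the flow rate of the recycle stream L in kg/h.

Overall NH4NO3 balance (none leaves overhead): NH4NO3 in fresh feed = NH4NO3 in product, i.e. 1080×0.298 = (1−0.574)·A·0.625.
A = 321.84/(0.625×0.426) = 1208.8 kg/h.
Recycle L = 0.574×1208.8 = 693.84 kg/h.

693.8 kg/h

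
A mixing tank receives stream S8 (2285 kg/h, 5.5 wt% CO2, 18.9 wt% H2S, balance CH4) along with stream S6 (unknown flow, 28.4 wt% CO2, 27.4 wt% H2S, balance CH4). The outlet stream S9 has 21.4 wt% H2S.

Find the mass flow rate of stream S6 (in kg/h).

952.1 kg/h

Let S6 be the unknown flow. Total out = 2285 + S6.
H2S balance: 431.87 + 0.274·S6 = 0.214·(2285 + S6)
(0.274 − 0.214)·S6 = 0.214×2285 − 431.87 = 57.125
S6 = 57.125 / 0.060 = 952.08 kg/h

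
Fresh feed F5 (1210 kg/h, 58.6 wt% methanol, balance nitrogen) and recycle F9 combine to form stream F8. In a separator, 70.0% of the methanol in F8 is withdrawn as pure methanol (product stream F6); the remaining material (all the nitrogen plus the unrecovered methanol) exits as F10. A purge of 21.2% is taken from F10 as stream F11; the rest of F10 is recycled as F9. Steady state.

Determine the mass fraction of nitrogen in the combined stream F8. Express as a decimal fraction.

0.718

nitrogen enters only via F5 and leaves only via the purge: 1210×0.414 = 0.212×(nitrogen in F10), and the separator passes all nitrogen, so nitrogen in F8 = nitrogen in F10 = 2362.9 kg/h.
methanol in F8: m_A = 1210×0.586 + (1−0.212)·(1−0.700)·m_A, so m_A = 709.06/0.7636 = 928.58 kg/h.
F8 = 928.58 + 2362.9 = 3291.5 kg/h.
nitrogen fraction in F8 = 2362.9/3291.5 = 0.718.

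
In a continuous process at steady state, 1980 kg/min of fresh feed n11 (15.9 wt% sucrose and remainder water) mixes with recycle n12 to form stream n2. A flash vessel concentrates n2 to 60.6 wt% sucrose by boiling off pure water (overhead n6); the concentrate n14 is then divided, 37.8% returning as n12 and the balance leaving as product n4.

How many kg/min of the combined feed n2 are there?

Overall sucrose balance (none leaves overhead): sucrose in fresh feed = sucrose in product, i.e. 1980×0.159 = (1−0.378)·n14·0.606.
n14 = 314.82/(0.606×0.622) = 835.22 kg/min.
Recycle n12 = 0.378×835.22 = 315.71 kg/min.
Combined feed n2 = 1980 + 315.71 = 2295.7 kg/min.

2296 kg/min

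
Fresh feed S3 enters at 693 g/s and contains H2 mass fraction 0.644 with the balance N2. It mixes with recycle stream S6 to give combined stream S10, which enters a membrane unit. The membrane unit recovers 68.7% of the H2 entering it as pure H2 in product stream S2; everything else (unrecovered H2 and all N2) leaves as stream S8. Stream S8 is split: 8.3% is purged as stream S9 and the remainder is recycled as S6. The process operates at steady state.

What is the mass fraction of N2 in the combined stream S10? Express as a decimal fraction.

0.826

N2 enters only via S3 and leaves only via the purge: 693×0.356 = 0.083×(N2 in S8), and the membrane unit passes all N2, so N2 in S10 = N2 in S8 = 2972.4 g/s.
H2 in S10: m_A = 693×0.644 + (1−0.083)·(1−0.687)·m_A, so m_A = 446.29/0.7130 = 625.95 g/s.
S10 = 625.95 + 2972.4 = 3598.3 g/s.
N2 fraction in S10 = 2972.4/3598.3 = 0.826.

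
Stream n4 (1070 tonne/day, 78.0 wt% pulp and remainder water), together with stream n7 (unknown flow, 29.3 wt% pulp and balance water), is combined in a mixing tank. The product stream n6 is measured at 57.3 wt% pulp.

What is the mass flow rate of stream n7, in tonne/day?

791 tonne/day

Let n7 be the unknown flow. Total out = 1070 + n7.
pulp balance: 834.6 + 0.293·n7 = 0.573·(1070 + n7)
(0.293 − 0.573)·n7 = 0.573×1070 − 834.6 = -221.49
n7 = -221.49 / -0.280 = 791.04 tonne/day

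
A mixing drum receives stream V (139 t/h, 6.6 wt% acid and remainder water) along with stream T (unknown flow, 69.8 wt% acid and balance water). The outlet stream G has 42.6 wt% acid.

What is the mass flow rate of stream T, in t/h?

184 t/h

Let T be the unknown flow. Total out = 139 + T.
acid balance: 9.174 + 0.698·T = 0.426·(139 + T)
(0.698 − 0.426)·T = 0.426×139 − 9.174 = 50.04
T = 50.04 / 0.272 = 183.97 t/h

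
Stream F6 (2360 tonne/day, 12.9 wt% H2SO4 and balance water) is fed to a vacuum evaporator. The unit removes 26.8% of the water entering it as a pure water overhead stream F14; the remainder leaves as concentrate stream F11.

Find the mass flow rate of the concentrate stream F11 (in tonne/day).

water entering = 2360×0.871 = 2055.6 tonne/day; overhead removed = 0.268×2055.6 = 550.89 tonne/day.
Concentrate = 2360 − 550.89 = 1809.1 tonne/day.

1809 tonne/day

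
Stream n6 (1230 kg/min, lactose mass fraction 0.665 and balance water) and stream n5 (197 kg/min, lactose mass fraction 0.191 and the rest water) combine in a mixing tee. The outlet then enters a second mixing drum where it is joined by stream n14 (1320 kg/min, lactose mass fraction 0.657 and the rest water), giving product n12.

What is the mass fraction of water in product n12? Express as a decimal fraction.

Overall, product flow = 2747 kg/min.
water in = 1230×0.335 + 197×0.809 + 1320×0.343 = 1024.2 kg/min.
water fraction in n12 = 0.373.

0.373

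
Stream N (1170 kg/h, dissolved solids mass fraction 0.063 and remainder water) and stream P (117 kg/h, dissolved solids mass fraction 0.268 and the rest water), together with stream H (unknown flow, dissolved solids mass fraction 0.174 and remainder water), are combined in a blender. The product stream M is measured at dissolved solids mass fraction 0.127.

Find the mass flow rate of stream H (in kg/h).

Let H be the unknown flow. Total out = 1287 + H.
dissolved solids balance: 105.07 + 0.174·H = 0.127·(1287 + H)
(0.174 − 0.127)·H = 0.127×1287 − 105.07 = 58.383
H = 58.383 / 0.047 = 1242.2 kg/h

1242 kg/h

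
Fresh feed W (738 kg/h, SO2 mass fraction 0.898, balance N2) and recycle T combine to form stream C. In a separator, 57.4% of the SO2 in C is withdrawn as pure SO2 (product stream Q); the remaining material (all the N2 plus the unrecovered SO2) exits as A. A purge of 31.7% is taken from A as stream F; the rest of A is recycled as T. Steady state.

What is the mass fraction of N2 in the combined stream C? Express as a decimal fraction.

N2 enters only via W and leaves only via the purge: 738×0.102 = 0.317×(N2 in A), and the separator passes all N2, so N2 in C = N2 in A = 237.46 kg/h.
SO2 in C: m_A = 738×0.898 + (1−0.317)·(1−0.574)·m_A, so m_A = 662.72/0.7090 = 934.68 kg/h.
C = 934.68 + 237.46 = 1172.1 kg/h.
N2 fraction in C = 237.46/1172.1 = 0.203.

0.203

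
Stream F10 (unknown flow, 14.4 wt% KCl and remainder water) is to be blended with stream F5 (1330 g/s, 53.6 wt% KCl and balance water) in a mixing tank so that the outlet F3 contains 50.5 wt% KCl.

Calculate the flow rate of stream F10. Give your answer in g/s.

Let F10 be the unknown flow. Total out = 1330 + F10.
KCl balance: 712.88 + 0.144·F10 = 0.505·(1330 + F10)
(0.144 − 0.505)·F10 = 0.505×1330 − 712.88 = -41.23
F10 = -41.23 / -0.361 = 114.21 g/s

114.2 g/s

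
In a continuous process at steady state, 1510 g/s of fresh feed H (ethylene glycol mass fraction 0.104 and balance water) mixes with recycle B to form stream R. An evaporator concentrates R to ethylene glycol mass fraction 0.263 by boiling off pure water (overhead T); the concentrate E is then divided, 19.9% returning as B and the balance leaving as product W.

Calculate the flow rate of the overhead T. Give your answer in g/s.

Overall ethylene glycol balance (none leaves overhead): ethylene glycol in fresh feed = ethylene glycol in product, i.e. 1510×0.104 = (1−0.199)·E·0.263.
E = 157.04/(0.263×0.801) = 745.46 g/s.
Recycle B = 0.199×745.46 = 148.35 g/s.
Combined feed R = 1510 + 148.35 = 1658.3 g/s.
Overhead T = R − E = 1658.3 − 745.46 = 912.89 g/s.

912.9 g/s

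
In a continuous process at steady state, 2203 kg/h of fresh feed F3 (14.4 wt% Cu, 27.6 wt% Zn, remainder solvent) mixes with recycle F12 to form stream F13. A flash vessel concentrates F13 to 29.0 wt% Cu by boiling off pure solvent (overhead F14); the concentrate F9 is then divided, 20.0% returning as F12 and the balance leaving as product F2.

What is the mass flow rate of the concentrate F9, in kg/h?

1367 kg/h

Overall Cu balance (none leaves overhead): Cu in fresh feed = Cu in product, i.e. 2203×0.144 = (1−0.200)·F9·0.290.
F9 = 317.23/(0.290×0.800) = 1367.4 kg/h.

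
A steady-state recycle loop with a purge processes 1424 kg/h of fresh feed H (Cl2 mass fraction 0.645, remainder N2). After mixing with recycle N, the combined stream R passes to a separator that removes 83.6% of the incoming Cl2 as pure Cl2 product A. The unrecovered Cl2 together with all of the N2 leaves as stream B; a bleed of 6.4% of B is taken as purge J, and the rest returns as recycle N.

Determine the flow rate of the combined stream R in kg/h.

8984 kg/h

N2 enters only via H and leaves only via the purge: 1424×0.355 = 0.064×(N2 in B), and the separator passes all N2, so N2 in R = N2 in B = 7898.8 kg/h.
Cl2 in R: m_A = 1424×0.645 + (1−0.064)·(1−0.836)·m_A, so m_A = 918.48/0.8465 = 1085 kg/h.
R = 1085 + 7898.8 = 8983.8 kg/h.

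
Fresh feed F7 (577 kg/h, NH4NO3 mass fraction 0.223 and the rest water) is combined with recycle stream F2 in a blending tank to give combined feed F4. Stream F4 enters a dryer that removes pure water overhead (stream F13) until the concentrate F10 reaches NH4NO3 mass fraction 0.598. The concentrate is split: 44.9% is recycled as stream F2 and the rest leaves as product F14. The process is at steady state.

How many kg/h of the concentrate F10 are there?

390.5 kg/h

Overall NH4NO3 balance (none leaves overhead): NH4NO3 in fresh feed = NH4NO3 in product, i.e. 577×0.223 = (1−0.449)·F10·0.598.
F10 = 128.67/(0.598×0.551) = 390.51 kg/h.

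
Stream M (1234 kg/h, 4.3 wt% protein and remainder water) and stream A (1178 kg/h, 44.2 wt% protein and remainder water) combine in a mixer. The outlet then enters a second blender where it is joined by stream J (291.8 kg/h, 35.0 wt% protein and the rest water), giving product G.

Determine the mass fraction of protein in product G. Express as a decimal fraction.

Overall, product flow = 2703.8 kg/h.
protein in = 1234×0.043 + 1178×0.442 + 291.8×0.350 = 675.87 kg/h.
protein fraction in G = 0.250.

0.250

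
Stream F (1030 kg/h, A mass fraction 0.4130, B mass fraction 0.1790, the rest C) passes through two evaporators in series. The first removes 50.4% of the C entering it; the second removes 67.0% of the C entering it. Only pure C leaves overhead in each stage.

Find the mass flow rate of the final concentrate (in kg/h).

C in feed = 1030×0.408 = 420.24 kg/h.
After stage 1: C left = (1−0.504)×420.24 = 208.44; stream total = 818.2 kg/h.
After stage 2: C left = (1−0.670)×208.44 = 68.785; final concentrate = 678.54 kg/h.

678.5 kg/h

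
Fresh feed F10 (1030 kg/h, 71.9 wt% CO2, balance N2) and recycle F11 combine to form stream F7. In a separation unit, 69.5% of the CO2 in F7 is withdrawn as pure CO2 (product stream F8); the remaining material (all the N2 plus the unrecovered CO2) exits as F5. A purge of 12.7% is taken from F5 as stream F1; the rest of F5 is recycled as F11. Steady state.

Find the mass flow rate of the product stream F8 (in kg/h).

CO2 in F7: m_A = 1030×0.719 + (1−0.127)·(1−0.695)·m_A, so m_A = 740.57/0.7337 = 1009.3 kg/h.
Product F8 = 0.695×1009.3 = 701.47 kg/h.

701.5 kg/h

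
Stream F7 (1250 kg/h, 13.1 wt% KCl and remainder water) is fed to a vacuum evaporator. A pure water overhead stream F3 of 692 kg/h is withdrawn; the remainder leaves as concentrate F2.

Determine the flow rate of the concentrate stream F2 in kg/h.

558 kg/h

Concentrate = 1250 − 692 = 558 kg/h.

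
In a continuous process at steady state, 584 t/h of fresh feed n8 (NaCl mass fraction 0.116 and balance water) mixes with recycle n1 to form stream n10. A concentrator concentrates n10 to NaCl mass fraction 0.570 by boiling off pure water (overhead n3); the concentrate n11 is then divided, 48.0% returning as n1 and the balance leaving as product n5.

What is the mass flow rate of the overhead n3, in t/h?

465.2 t/h

Overall NaCl balance (none leaves overhead): NaCl in fresh feed = NaCl in product, i.e. 584×0.116 = (1−0.480)·n11·0.570.
n11 = 67.744/(0.570×0.520) = 228.56 t/h.
Recycle n1 = 0.480×228.56 = 109.71 t/h.
Combined feed n10 = 584 + 109.71 = 693.71 t/h.
Overhead n3 = n10 − n11 = 693.71 − 228.56 = 465.15 t/h.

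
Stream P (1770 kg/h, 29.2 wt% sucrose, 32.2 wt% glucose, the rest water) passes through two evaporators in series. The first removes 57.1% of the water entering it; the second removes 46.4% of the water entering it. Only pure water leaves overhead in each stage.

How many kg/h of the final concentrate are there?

water in feed = 1770×0.386 = 683.22 kg/h.
After stage 1: water left = (1−0.571)×683.22 = 293.1; stream total = 1379.9 kg/h.
After stage 2: water left = (1−0.464)×293.1 = 157.1; final concentrate = 1243.9 kg/h.

1244 kg/h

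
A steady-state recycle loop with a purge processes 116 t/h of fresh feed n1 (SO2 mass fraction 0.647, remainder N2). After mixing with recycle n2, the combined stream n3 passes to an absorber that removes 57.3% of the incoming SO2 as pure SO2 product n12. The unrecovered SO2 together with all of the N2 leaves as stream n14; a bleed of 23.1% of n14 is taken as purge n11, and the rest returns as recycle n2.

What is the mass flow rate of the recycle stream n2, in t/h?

N2 enters only via n1 and leaves only via the purge: 116×0.353 = 0.231×(N2 in n14), and the absorber passes all N2, so N2 in n3 = N2 in n14 = 177.26 t/h.
SO2 in n3: m_A = 116×0.647 + (1−0.231)·(1−0.573)·m_A, so m_A = 75.052/0.6716 = 111.74 t/h.
n14 = (1−0.573)×111.74 + 177.26 = 224.98 t/h.
Recycle n2 = (1−0.231)×224.98 = 173.01 t/h.

173 t/h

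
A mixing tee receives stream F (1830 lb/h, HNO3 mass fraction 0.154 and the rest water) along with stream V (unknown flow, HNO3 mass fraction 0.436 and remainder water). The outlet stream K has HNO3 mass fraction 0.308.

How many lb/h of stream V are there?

2202 lb/h

Let V be the unknown flow. Total out = 1830 + V.
HNO3 balance: 281.82 + 0.436·V = 0.308·(1830 + V)
(0.436 − 0.308)·V = 0.308×1830 − 281.82 = 281.82
V = 281.82 / 0.128 = 2201.7 lb/h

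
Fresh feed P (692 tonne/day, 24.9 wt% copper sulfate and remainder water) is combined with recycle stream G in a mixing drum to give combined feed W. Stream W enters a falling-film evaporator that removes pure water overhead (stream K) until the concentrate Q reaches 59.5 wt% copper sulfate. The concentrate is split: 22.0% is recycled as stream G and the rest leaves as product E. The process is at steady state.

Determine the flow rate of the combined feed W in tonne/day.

773.7 tonne/day

Overall copper sulfate balance (none leaves overhead): copper sulfate in fresh feed = copper sulfate in product, i.e. 692×0.249 = (1−0.220)·Q·0.595.
Q = 172.31/(0.595×0.780) = 371.27 tonne/day.
Recycle G = 0.220×371.27 = 81.68 tonne/day.
Combined feed W = 692 + 81.68 = 773.68 tonne/day.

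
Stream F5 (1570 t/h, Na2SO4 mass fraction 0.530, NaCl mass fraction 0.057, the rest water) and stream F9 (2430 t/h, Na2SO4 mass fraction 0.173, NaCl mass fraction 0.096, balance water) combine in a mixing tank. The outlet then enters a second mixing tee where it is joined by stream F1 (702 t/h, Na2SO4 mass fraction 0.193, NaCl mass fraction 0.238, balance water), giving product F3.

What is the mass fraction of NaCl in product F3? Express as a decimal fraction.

0.104

Overall, product flow = 4702 t/h.
NaCl in = 1570×0.057 + 2430×0.096 + 702×0.238 = 489.85 t/h.
NaCl fraction in F3 = 0.104.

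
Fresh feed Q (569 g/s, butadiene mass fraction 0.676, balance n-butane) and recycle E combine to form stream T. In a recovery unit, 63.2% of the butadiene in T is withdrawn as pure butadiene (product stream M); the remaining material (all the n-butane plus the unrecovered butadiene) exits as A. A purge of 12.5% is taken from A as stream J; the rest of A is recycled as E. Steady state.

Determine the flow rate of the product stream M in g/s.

butadiene in T: m_A = 569×0.676 + (1−0.125)·(1−0.632)·m_A, so m_A = 384.64/0.6780 = 567.32 g/s.
Product M = 0.632×567.32 = 358.55 g/s.

358.5 g/s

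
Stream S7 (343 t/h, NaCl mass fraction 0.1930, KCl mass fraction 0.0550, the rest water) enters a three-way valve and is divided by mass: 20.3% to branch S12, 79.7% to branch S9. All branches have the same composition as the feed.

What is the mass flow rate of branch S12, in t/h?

69.63 t/h

Branch S12 flow = 0.203×343 = 69.629 t/h.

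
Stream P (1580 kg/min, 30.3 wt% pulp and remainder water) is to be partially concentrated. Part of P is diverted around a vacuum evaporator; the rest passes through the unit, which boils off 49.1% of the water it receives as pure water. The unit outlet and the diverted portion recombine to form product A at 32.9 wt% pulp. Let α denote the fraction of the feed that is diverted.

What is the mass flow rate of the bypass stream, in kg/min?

All 1580×0.303 = 478.74 kg/min of pulp reaches A, so A = 478.74/0.329 = 1455.1 kg/min and vapour = 124.86 kg/min.
The evaporator receives (1−α)·1580 of feed at 0.697 water and removes 0.491 of that water:
0.491×0.697×(1−α)×1580 = 124.86
(1−α) = 124.86/540.72 = 0.2309;  α = 0.7691.
Bypass flow = 0.7691×1580 = 1215.1 kg/min.

1215 kg/min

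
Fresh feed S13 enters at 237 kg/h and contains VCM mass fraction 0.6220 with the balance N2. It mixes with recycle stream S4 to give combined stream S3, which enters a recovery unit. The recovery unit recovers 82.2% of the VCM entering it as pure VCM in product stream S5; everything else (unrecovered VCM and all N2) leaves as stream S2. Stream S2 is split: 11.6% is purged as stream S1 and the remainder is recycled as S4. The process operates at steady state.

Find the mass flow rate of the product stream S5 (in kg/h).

143.8 kg/h

VCM in S3: m_A = 237×0.622 + (1−0.116)·(1−0.822)·m_A, so m_A = 147.41/0.8426 = 174.94 kg/h.
Product S5 = 0.822×174.94 = 143.8 kg/h.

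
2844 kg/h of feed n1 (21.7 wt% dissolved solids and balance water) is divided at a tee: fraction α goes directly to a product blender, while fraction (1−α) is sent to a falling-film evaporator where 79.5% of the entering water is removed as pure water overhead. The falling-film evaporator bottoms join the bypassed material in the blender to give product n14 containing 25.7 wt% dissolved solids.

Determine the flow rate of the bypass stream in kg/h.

All 2844×0.217 = 617.15 kg/h of dissolved solids reaches n14, so n14 = 617.15/0.257 = 2401.4 kg/h and vapour = 442.65 kg/h.
The evaporator receives (1−α)·2844 of feed at 0.783 water and removes 0.795 of that water:
0.795×0.783×(1−α)×2844 = 442.65
(1−α) = 442.65/1770.3 = 0.2500;  α = 0.7500.
Bypass flow = 0.7500×2844 = 2132.9 kg/h.

2133 kg/h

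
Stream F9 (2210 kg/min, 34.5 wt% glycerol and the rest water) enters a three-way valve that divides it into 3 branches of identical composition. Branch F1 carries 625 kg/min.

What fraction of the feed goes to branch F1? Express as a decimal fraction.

0.283

Fraction to F1 = 625/2210 = 0.2828.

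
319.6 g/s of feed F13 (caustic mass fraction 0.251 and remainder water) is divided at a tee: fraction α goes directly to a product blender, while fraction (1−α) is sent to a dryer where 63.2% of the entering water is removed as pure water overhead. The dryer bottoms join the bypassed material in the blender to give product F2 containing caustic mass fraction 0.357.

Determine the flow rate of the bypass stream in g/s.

119.1 g/s

All 319.6×0.251 = 80.22 g/s of caustic reaches F2, so F2 = 80.22/0.357 = 224.7 g/s and vapour = 94.895 g/s.
The evaporator receives (1−α)·319.6 of feed at 0.749 water and removes 0.632 of that water:
0.632×0.749×(1−α)×319.6 = 94.895
(1−α) = 94.895/151.29 = 0.6272;  α = 0.3728.
Bypass flow = 0.3728×319.6 = 119.13 g/s.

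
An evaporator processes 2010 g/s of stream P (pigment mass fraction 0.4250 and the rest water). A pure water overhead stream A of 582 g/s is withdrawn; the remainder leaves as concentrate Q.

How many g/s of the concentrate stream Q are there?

1428 g/s

Concentrate = 2010 − 582 = 1428 g/s.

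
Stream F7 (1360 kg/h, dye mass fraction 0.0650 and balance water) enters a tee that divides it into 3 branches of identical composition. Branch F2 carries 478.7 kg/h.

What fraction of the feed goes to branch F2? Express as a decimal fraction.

Fraction to F2 = 478.7/1360 = 0.3520.

0.352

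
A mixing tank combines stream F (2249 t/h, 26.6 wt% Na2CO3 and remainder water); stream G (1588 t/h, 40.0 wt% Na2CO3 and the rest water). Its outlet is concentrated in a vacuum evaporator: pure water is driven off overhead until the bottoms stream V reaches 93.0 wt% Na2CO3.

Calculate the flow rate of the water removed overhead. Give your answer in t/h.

Na2CO3 entering = 2249×0.266 + 1588×0.400 = 1233.4 t/h.
All Na2CO3 reports to V, so V = 1233.4/0.930 = 1326.3 t/h.
Total feed = 3837 t/h; overhead = 3837 − 1326.3 = 2510.7 t/h.

2511 t/h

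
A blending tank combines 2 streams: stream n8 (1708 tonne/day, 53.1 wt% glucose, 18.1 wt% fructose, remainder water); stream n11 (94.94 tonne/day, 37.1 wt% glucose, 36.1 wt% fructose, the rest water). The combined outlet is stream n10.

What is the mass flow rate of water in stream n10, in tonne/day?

517.3 tonne/day

water out = water in = 1708×0.288 + 94.94×0.268 = 517.35 tonne/day.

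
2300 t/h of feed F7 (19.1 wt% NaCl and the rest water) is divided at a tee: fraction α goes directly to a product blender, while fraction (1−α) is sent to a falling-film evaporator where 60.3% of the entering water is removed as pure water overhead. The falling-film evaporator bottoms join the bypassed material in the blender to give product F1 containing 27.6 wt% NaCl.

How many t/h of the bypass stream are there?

848 t/h

All 2300×0.191 = 439.3 t/h of NaCl reaches F1, so F1 = 439.3/0.276 = 1591.7 t/h and vapour = 708.33 t/h.
The evaporator receives (1−α)·2300 of feed at 0.809 water and removes 0.603 of that water:
0.603×0.809×(1−α)×2300 = 708.33
(1−α) = 708.33/1122 = 0.6313;  α = 0.3687.
Bypass flow = 0.3687×2300 = 847.98 t/h.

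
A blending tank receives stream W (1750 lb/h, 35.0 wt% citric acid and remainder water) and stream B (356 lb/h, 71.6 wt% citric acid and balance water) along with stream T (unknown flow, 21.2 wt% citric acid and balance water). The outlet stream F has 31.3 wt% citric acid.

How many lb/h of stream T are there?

2062 lb/h

Let T be the unknown flow. Total out = 2106 + T.
citric acid balance: 867.4 + 0.212·T = 0.313·(2106 + T)
(0.212 − 0.313)·T = 0.313×2106 − 867.4 = -208.22
T = -208.22 / -0.101 = 2061.6 lb/h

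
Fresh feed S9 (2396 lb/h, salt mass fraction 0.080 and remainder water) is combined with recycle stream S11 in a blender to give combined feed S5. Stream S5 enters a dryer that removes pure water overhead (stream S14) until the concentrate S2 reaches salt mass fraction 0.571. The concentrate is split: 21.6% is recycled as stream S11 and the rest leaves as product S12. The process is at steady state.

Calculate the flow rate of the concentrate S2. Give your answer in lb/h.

428.2 lb/h

Overall salt balance (none leaves overhead): salt in fresh feed = salt in product, i.e. 2396×0.080 = (1−0.216)·S2·0.571.
S2 = 191.68/(0.571×0.784) = 428.18 lb/h.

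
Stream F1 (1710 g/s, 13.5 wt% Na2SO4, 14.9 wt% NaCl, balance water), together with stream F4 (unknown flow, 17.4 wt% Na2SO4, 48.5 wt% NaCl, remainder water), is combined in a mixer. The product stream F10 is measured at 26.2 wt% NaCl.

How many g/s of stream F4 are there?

866.5 g/s

Let F4 be the unknown flow. Total out = 1710 + F4.
NaCl balance: 254.79 + 0.485·F4 = 0.262·(1710 + F4)
(0.485 − 0.262)·F4 = 0.262×1710 − 254.79 = 193.23
F4 = 193.23 / 0.223 = 866.5 g/s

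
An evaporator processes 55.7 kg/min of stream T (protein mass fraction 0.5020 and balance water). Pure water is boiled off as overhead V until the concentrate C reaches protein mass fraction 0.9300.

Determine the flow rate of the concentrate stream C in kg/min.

protein is conserved: 55.7×0.502 = 27.961 kg/min all reports to the concentrate.
Concentrate = 27.961/(target fraction) = 30.066 kg/min.

30.07 kg/min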